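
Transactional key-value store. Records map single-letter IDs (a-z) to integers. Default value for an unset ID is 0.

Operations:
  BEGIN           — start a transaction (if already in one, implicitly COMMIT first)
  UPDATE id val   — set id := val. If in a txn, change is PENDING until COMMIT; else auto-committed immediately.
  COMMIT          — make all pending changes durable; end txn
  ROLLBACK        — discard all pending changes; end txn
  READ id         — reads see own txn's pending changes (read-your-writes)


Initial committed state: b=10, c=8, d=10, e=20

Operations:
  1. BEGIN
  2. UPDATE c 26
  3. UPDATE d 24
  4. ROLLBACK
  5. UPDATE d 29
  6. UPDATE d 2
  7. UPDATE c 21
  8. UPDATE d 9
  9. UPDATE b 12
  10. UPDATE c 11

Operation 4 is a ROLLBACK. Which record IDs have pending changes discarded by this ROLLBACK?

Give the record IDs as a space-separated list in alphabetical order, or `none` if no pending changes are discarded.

Initial committed: {b=10, c=8, d=10, e=20}
Op 1: BEGIN: in_txn=True, pending={}
Op 2: UPDATE c=26 (pending; pending now {c=26})
Op 3: UPDATE d=24 (pending; pending now {c=26, d=24})
Op 4: ROLLBACK: discarded pending ['c', 'd']; in_txn=False
Op 5: UPDATE d=29 (auto-commit; committed d=29)
Op 6: UPDATE d=2 (auto-commit; committed d=2)
Op 7: UPDATE c=21 (auto-commit; committed c=21)
Op 8: UPDATE d=9 (auto-commit; committed d=9)
Op 9: UPDATE b=12 (auto-commit; committed b=12)
Op 10: UPDATE c=11 (auto-commit; committed c=11)
ROLLBACK at op 4 discards: ['c', 'd']

Answer: c d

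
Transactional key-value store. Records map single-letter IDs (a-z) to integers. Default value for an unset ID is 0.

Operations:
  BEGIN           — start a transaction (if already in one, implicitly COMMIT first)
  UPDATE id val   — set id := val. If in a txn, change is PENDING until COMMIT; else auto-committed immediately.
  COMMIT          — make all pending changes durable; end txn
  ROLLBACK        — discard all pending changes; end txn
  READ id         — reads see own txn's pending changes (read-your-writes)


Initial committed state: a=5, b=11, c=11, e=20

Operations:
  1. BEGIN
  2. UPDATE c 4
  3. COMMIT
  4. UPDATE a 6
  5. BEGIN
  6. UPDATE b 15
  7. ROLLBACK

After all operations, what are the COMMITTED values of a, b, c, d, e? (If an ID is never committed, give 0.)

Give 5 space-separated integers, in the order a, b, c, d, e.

Answer: 6 11 4 0 20

Derivation:
Initial committed: {a=5, b=11, c=11, e=20}
Op 1: BEGIN: in_txn=True, pending={}
Op 2: UPDATE c=4 (pending; pending now {c=4})
Op 3: COMMIT: merged ['c'] into committed; committed now {a=5, b=11, c=4, e=20}
Op 4: UPDATE a=6 (auto-commit; committed a=6)
Op 5: BEGIN: in_txn=True, pending={}
Op 6: UPDATE b=15 (pending; pending now {b=15})
Op 7: ROLLBACK: discarded pending ['b']; in_txn=False
Final committed: {a=6, b=11, c=4, e=20}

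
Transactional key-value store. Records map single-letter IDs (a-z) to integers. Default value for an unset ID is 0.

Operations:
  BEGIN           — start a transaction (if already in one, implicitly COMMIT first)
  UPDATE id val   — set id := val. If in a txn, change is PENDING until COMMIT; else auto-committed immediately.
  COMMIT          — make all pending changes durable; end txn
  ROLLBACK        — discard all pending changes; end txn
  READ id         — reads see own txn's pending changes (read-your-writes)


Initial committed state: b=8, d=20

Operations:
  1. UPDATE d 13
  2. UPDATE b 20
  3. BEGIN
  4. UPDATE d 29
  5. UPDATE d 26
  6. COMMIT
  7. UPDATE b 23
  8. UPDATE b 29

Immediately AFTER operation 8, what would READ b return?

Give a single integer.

Initial committed: {b=8, d=20}
Op 1: UPDATE d=13 (auto-commit; committed d=13)
Op 2: UPDATE b=20 (auto-commit; committed b=20)
Op 3: BEGIN: in_txn=True, pending={}
Op 4: UPDATE d=29 (pending; pending now {d=29})
Op 5: UPDATE d=26 (pending; pending now {d=26})
Op 6: COMMIT: merged ['d'] into committed; committed now {b=20, d=26}
Op 7: UPDATE b=23 (auto-commit; committed b=23)
Op 8: UPDATE b=29 (auto-commit; committed b=29)
After op 8: visible(b) = 29 (pending={}, committed={b=29, d=26})

Answer: 29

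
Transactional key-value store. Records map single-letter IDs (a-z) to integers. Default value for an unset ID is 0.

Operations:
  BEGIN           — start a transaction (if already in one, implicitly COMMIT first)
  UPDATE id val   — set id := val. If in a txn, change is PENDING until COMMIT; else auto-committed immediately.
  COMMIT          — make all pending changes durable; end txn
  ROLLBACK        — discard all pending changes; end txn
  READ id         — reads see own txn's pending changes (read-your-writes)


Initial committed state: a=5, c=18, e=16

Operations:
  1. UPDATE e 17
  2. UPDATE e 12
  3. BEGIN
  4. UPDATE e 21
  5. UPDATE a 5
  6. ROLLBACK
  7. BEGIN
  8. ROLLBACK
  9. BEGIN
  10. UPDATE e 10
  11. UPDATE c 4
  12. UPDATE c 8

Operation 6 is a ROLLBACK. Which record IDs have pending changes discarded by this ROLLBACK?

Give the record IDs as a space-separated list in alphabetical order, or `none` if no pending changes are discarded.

Answer: a e

Derivation:
Initial committed: {a=5, c=18, e=16}
Op 1: UPDATE e=17 (auto-commit; committed e=17)
Op 2: UPDATE e=12 (auto-commit; committed e=12)
Op 3: BEGIN: in_txn=True, pending={}
Op 4: UPDATE e=21 (pending; pending now {e=21})
Op 5: UPDATE a=5 (pending; pending now {a=5, e=21})
Op 6: ROLLBACK: discarded pending ['a', 'e']; in_txn=False
Op 7: BEGIN: in_txn=True, pending={}
Op 8: ROLLBACK: discarded pending []; in_txn=False
Op 9: BEGIN: in_txn=True, pending={}
Op 10: UPDATE e=10 (pending; pending now {e=10})
Op 11: UPDATE c=4 (pending; pending now {c=4, e=10})
Op 12: UPDATE c=8 (pending; pending now {c=8, e=10})
ROLLBACK at op 6 discards: ['a', 'e']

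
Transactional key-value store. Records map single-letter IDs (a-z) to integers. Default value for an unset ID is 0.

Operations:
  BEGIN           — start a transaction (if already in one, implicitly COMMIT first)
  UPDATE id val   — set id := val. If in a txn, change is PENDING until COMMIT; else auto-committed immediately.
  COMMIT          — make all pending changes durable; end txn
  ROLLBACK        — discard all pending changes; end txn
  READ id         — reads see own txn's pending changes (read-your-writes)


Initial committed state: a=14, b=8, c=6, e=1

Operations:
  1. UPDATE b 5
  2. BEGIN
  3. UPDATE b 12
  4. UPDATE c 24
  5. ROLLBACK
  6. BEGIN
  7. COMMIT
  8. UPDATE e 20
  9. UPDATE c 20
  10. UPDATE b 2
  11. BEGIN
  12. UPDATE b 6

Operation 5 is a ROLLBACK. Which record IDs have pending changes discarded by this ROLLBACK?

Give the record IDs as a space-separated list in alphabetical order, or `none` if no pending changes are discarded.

Answer: b c

Derivation:
Initial committed: {a=14, b=8, c=6, e=1}
Op 1: UPDATE b=5 (auto-commit; committed b=5)
Op 2: BEGIN: in_txn=True, pending={}
Op 3: UPDATE b=12 (pending; pending now {b=12})
Op 4: UPDATE c=24 (pending; pending now {b=12, c=24})
Op 5: ROLLBACK: discarded pending ['b', 'c']; in_txn=False
Op 6: BEGIN: in_txn=True, pending={}
Op 7: COMMIT: merged [] into committed; committed now {a=14, b=5, c=6, e=1}
Op 8: UPDATE e=20 (auto-commit; committed e=20)
Op 9: UPDATE c=20 (auto-commit; committed c=20)
Op 10: UPDATE b=2 (auto-commit; committed b=2)
Op 11: BEGIN: in_txn=True, pending={}
Op 12: UPDATE b=6 (pending; pending now {b=6})
ROLLBACK at op 5 discards: ['b', 'c']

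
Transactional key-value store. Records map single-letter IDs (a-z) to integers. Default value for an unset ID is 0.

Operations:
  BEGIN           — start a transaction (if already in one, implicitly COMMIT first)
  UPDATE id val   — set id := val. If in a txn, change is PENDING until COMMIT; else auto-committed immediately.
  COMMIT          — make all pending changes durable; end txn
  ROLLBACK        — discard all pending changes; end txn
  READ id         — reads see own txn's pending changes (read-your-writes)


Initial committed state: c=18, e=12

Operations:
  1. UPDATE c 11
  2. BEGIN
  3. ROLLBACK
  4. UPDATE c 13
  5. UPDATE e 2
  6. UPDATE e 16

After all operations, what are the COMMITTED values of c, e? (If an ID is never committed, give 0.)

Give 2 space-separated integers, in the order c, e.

Answer: 13 16

Derivation:
Initial committed: {c=18, e=12}
Op 1: UPDATE c=11 (auto-commit; committed c=11)
Op 2: BEGIN: in_txn=True, pending={}
Op 3: ROLLBACK: discarded pending []; in_txn=False
Op 4: UPDATE c=13 (auto-commit; committed c=13)
Op 5: UPDATE e=2 (auto-commit; committed e=2)
Op 6: UPDATE e=16 (auto-commit; committed e=16)
Final committed: {c=13, e=16}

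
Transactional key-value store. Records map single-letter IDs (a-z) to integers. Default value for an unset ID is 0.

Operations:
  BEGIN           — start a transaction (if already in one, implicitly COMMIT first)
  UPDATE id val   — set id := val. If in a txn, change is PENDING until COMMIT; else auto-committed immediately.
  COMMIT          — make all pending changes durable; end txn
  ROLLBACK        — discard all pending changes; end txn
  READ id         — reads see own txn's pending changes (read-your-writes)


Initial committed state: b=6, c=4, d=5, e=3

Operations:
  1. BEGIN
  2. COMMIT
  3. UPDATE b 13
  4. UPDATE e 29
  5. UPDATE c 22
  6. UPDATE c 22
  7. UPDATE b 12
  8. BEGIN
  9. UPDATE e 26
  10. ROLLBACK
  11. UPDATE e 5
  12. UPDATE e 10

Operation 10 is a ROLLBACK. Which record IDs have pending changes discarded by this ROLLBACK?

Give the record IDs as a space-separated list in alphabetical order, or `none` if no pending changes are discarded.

Answer: e

Derivation:
Initial committed: {b=6, c=4, d=5, e=3}
Op 1: BEGIN: in_txn=True, pending={}
Op 2: COMMIT: merged [] into committed; committed now {b=6, c=4, d=5, e=3}
Op 3: UPDATE b=13 (auto-commit; committed b=13)
Op 4: UPDATE e=29 (auto-commit; committed e=29)
Op 5: UPDATE c=22 (auto-commit; committed c=22)
Op 6: UPDATE c=22 (auto-commit; committed c=22)
Op 7: UPDATE b=12 (auto-commit; committed b=12)
Op 8: BEGIN: in_txn=True, pending={}
Op 9: UPDATE e=26 (pending; pending now {e=26})
Op 10: ROLLBACK: discarded pending ['e']; in_txn=False
Op 11: UPDATE e=5 (auto-commit; committed e=5)
Op 12: UPDATE e=10 (auto-commit; committed e=10)
ROLLBACK at op 10 discards: ['e']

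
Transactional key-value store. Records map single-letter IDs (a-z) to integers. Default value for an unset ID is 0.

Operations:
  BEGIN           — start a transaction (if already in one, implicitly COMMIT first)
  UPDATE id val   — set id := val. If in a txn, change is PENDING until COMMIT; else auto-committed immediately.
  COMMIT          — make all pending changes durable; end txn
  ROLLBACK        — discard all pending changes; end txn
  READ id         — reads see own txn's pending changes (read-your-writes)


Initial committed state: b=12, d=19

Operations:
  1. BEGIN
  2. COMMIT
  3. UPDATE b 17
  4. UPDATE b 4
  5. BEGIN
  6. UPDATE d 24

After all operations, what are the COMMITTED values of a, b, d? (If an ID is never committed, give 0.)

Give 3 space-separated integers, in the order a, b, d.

Initial committed: {b=12, d=19}
Op 1: BEGIN: in_txn=True, pending={}
Op 2: COMMIT: merged [] into committed; committed now {b=12, d=19}
Op 3: UPDATE b=17 (auto-commit; committed b=17)
Op 4: UPDATE b=4 (auto-commit; committed b=4)
Op 5: BEGIN: in_txn=True, pending={}
Op 6: UPDATE d=24 (pending; pending now {d=24})
Final committed: {b=4, d=19}

Answer: 0 4 19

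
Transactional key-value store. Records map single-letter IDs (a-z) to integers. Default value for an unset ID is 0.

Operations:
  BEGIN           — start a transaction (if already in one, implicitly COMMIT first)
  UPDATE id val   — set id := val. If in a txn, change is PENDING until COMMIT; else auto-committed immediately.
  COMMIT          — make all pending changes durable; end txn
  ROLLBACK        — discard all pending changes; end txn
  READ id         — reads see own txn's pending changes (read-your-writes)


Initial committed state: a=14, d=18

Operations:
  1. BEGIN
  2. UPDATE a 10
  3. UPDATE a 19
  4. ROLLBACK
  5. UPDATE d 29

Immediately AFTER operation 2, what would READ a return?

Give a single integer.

Answer: 10

Derivation:
Initial committed: {a=14, d=18}
Op 1: BEGIN: in_txn=True, pending={}
Op 2: UPDATE a=10 (pending; pending now {a=10})
After op 2: visible(a) = 10 (pending={a=10}, committed={a=14, d=18})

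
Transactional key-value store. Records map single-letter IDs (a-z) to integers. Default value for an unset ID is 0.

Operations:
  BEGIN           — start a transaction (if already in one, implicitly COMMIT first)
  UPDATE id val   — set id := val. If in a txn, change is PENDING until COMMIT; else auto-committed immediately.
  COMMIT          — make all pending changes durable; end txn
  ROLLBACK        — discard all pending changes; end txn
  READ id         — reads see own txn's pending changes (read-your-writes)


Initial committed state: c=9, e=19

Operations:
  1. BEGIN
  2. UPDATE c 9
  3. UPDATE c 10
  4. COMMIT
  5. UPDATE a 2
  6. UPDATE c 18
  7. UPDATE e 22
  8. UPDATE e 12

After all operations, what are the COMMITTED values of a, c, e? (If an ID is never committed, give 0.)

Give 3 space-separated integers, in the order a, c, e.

Initial committed: {c=9, e=19}
Op 1: BEGIN: in_txn=True, pending={}
Op 2: UPDATE c=9 (pending; pending now {c=9})
Op 3: UPDATE c=10 (pending; pending now {c=10})
Op 4: COMMIT: merged ['c'] into committed; committed now {c=10, e=19}
Op 5: UPDATE a=2 (auto-commit; committed a=2)
Op 6: UPDATE c=18 (auto-commit; committed c=18)
Op 7: UPDATE e=22 (auto-commit; committed e=22)
Op 8: UPDATE e=12 (auto-commit; committed e=12)
Final committed: {a=2, c=18, e=12}

Answer: 2 18 12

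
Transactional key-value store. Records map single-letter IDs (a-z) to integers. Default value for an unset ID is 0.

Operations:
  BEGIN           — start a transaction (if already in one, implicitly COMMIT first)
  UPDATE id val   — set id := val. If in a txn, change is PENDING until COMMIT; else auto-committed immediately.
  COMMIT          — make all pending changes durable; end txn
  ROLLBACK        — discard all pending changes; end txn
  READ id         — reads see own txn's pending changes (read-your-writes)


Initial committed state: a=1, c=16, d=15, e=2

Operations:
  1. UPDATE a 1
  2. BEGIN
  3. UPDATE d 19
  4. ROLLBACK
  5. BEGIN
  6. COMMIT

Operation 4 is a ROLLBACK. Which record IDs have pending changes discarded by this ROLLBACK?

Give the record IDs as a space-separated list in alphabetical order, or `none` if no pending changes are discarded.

Answer: d

Derivation:
Initial committed: {a=1, c=16, d=15, e=2}
Op 1: UPDATE a=1 (auto-commit; committed a=1)
Op 2: BEGIN: in_txn=True, pending={}
Op 3: UPDATE d=19 (pending; pending now {d=19})
Op 4: ROLLBACK: discarded pending ['d']; in_txn=False
Op 5: BEGIN: in_txn=True, pending={}
Op 6: COMMIT: merged [] into committed; committed now {a=1, c=16, d=15, e=2}
ROLLBACK at op 4 discards: ['d']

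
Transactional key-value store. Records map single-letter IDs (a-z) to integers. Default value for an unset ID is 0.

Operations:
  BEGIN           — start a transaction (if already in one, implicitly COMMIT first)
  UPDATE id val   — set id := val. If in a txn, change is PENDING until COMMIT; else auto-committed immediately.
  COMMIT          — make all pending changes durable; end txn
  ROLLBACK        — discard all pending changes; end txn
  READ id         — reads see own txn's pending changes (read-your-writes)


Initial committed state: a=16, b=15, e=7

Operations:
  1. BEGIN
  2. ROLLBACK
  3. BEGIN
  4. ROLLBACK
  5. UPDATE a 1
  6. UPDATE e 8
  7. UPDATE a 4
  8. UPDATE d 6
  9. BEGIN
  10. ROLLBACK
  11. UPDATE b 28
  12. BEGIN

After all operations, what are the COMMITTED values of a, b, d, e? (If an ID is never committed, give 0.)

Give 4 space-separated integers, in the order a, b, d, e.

Initial committed: {a=16, b=15, e=7}
Op 1: BEGIN: in_txn=True, pending={}
Op 2: ROLLBACK: discarded pending []; in_txn=False
Op 3: BEGIN: in_txn=True, pending={}
Op 4: ROLLBACK: discarded pending []; in_txn=False
Op 5: UPDATE a=1 (auto-commit; committed a=1)
Op 6: UPDATE e=8 (auto-commit; committed e=8)
Op 7: UPDATE a=4 (auto-commit; committed a=4)
Op 8: UPDATE d=6 (auto-commit; committed d=6)
Op 9: BEGIN: in_txn=True, pending={}
Op 10: ROLLBACK: discarded pending []; in_txn=False
Op 11: UPDATE b=28 (auto-commit; committed b=28)
Op 12: BEGIN: in_txn=True, pending={}
Final committed: {a=4, b=28, d=6, e=8}

Answer: 4 28 6 8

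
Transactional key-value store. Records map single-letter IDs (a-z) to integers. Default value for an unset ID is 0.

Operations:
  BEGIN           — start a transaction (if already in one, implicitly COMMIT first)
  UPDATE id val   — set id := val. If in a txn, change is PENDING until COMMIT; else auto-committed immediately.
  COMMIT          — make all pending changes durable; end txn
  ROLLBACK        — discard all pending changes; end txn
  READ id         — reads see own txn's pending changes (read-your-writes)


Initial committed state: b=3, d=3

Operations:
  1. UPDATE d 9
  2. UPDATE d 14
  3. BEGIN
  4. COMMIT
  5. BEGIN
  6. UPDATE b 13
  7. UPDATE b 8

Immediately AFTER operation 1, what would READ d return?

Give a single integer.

Answer: 9

Derivation:
Initial committed: {b=3, d=3}
Op 1: UPDATE d=9 (auto-commit; committed d=9)
After op 1: visible(d) = 9 (pending={}, committed={b=3, d=9})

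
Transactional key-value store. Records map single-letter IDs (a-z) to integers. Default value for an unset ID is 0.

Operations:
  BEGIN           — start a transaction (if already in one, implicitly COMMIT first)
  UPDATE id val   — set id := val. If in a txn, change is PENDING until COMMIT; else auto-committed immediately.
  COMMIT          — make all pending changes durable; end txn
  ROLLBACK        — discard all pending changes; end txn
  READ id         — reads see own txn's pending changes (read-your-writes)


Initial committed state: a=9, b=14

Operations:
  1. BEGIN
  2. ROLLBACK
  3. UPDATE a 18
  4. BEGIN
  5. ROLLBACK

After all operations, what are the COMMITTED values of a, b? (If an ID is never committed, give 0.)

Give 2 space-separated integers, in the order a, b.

Answer: 18 14

Derivation:
Initial committed: {a=9, b=14}
Op 1: BEGIN: in_txn=True, pending={}
Op 2: ROLLBACK: discarded pending []; in_txn=False
Op 3: UPDATE a=18 (auto-commit; committed a=18)
Op 4: BEGIN: in_txn=True, pending={}
Op 5: ROLLBACK: discarded pending []; in_txn=False
Final committed: {a=18, b=14}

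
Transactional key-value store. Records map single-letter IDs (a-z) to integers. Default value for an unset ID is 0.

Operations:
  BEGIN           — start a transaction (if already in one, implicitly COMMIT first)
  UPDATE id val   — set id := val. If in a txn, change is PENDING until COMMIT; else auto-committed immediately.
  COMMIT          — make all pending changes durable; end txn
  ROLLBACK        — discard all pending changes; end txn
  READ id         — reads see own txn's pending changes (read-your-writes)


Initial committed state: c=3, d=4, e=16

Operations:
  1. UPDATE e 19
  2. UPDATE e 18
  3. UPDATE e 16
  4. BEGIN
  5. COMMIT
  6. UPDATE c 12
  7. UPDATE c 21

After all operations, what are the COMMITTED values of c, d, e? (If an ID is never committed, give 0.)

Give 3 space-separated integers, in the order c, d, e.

Initial committed: {c=3, d=4, e=16}
Op 1: UPDATE e=19 (auto-commit; committed e=19)
Op 2: UPDATE e=18 (auto-commit; committed e=18)
Op 3: UPDATE e=16 (auto-commit; committed e=16)
Op 4: BEGIN: in_txn=True, pending={}
Op 5: COMMIT: merged [] into committed; committed now {c=3, d=4, e=16}
Op 6: UPDATE c=12 (auto-commit; committed c=12)
Op 7: UPDATE c=21 (auto-commit; committed c=21)
Final committed: {c=21, d=4, e=16}

Answer: 21 4 16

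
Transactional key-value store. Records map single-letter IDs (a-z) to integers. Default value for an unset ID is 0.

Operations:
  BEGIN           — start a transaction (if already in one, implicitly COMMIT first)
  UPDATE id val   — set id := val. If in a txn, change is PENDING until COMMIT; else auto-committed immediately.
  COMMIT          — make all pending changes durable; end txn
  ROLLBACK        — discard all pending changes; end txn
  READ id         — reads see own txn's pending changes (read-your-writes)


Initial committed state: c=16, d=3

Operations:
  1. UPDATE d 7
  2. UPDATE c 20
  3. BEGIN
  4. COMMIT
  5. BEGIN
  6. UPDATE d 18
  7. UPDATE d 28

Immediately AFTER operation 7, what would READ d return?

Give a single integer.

Initial committed: {c=16, d=3}
Op 1: UPDATE d=7 (auto-commit; committed d=7)
Op 2: UPDATE c=20 (auto-commit; committed c=20)
Op 3: BEGIN: in_txn=True, pending={}
Op 4: COMMIT: merged [] into committed; committed now {c=20, d=7}
Op 5: BEGIN: in_txn=True, pending={}
Op 6: UPDATE d=18 (pending; pending now {d=18})
Op 7: UPDATE d=28 (pending; pending now {d=28})
After op 7: visible(d) = 28 (pending={d=28}, committed={c=20, d=7})

Answer: 28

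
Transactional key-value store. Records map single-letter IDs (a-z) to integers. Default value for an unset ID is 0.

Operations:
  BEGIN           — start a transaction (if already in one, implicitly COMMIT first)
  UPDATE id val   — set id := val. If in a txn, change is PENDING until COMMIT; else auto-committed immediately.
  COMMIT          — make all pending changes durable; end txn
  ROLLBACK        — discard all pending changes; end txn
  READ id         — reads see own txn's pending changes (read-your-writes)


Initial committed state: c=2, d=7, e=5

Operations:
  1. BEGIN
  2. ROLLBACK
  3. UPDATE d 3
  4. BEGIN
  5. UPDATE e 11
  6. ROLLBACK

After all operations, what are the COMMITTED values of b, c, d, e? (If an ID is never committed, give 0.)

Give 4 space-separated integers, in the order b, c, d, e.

Answer: 0 2 3 5

Derivation:
Initial committed: {c=2, d=7, e=5}
Op 1: BEGIN: in_txn=True, pending={}
Op 2: ROLLBACK: discarded pending []; in_txn=False
Op 3: UPDATE d=3 (auto-commit; committed d=3)
Op 4: BEGIN: in_txn=True, pending={}
Op 5: UPDATE e=11 (pending; pending now {e=11})
Op 6: ROLLBACK: discarded pending ['e']; in_txn=False
Final committed: {c=2, d=3, e=5}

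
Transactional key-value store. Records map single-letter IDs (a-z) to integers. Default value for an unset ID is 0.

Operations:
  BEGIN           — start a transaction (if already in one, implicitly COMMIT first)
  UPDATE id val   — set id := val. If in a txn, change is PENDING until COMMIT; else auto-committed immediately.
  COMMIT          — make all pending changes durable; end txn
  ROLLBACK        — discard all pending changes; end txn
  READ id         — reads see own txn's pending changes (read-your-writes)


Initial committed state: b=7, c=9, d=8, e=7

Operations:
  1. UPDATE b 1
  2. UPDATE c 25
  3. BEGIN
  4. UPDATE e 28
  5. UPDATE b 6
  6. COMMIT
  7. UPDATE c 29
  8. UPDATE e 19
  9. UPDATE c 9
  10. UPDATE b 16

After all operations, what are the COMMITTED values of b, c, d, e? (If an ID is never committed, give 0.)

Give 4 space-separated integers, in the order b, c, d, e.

Answer: 16 9 8 19

Derivation:
Initial committed: {b=7, c=9, d=8, e=7}
Op 1: UPDATE b=1 (auto-commit; committed b=1)
Op 2: UPDATE c=25 (auto-commit; committed c=25)
Op 3: BEGIN: in_txn=True, pending={}
Op 4: UPDATE e=28 (pending; pending now {e=28})
Op 5: UPDATE b=6 (pending; pending now {b=6, e=28})
Op 6: COMMIT: merged ['b', 'e'] into committed; committed now {b=6, c=25, d=8, e=28}
Op 7: UPDATE c=29 (auto-commit; committed c=29)
Op 8: UPDATE e=19 (auto-commit; committed e=19)
Op 9: UPDATE c=9 (auto-commit; committed c=9)
Op 10: UPDATE b=16 (auto-commit; committed b=16)
Final committed: {b=16, c=9, d=8, e=19}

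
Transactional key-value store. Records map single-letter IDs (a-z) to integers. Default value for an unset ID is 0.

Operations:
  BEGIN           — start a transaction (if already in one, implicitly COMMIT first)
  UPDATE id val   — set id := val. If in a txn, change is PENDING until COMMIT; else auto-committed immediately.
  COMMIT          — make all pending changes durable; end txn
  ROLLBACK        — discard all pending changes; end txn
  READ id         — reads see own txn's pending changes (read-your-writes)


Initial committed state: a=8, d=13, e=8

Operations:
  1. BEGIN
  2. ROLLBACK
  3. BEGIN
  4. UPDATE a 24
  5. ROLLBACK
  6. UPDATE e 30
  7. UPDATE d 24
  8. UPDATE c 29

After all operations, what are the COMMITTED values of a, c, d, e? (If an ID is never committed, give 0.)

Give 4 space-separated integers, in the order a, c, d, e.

Answer: 8 29 24 30

Derivation:
Initial committed: {a=8, d=13, e=8}
Op 1: BEGIN: in_txn=True, pending={}
Op 2: ROLLBACK: discarded pending []; in_txn=False
Op 3: BEGIN: in_txn=True, pending={}
Op 4: UPDATE a=24 (pending; pending now {a=24})
Op 5: ROLLBACK: discarded pending ['a']; in_txn=False
Op 6: UPDATE e=30 (auto-commit; committed e=30)
Op 7: UPDATE d=24 (auto-commit; committed d=24)
Op 8: UPDATE c=29 (auto-commit; committed c=29)
Final committed: {a=8, c=29, d=24, e=30}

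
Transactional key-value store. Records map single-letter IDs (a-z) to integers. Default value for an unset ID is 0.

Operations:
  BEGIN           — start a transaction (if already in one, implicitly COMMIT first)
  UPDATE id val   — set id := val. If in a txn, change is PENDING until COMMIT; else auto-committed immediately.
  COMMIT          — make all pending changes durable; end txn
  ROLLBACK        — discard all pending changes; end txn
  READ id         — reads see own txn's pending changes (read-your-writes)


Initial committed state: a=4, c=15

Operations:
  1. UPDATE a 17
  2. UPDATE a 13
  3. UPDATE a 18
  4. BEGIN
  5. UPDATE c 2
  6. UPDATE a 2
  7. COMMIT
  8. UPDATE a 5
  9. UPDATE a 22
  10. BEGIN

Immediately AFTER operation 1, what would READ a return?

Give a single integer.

Initial committed: {a=4, c=15}
Op 1: UPDATE a=17 (auto-commit; committed a=17)
After op 1: visible(a) = 17 (pending={}, committed={a=17, c=15})

Answer: 17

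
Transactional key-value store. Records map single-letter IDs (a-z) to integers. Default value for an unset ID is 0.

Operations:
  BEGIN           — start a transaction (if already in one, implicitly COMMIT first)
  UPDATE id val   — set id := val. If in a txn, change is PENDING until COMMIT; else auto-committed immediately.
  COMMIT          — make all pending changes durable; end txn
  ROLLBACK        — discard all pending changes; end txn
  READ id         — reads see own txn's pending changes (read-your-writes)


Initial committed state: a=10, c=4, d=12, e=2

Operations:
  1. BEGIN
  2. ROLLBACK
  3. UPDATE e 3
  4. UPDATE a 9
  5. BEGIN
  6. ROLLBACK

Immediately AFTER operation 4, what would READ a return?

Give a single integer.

Answer: 9

Derivation:
Initial committed: {a=10, c=4, d=12, e=2}
Op 1: BEGIN: in_txn=True, pending={}
Op 2: ROLLBACK: discarded pending []; in_txn=False
Op 3: UPDATE e=3 (auto-commit; committed e=3)
Op 4: UPDATE a=9 (auto-commit; committed a=9)
After op 4: visible(a) = 9 (pending={}, committed={a=9, c=4, d=12, e=3})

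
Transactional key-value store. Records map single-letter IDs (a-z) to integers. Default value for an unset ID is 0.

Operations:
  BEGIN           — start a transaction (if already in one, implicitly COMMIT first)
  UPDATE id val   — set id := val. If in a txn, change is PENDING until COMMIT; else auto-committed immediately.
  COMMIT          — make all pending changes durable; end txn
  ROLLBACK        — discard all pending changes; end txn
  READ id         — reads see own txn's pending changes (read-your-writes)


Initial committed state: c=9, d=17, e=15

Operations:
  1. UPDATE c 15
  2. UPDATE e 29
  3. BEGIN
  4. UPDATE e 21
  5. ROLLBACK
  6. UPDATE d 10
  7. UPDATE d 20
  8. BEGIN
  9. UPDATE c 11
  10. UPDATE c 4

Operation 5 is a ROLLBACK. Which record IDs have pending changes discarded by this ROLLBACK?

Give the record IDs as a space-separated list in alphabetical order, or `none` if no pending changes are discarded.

Initial committed: {c=9, d=17, e=15}
Op 1: UPDATE c=15 (auto-commit; committed c=15)
Op 2: UPDATE e=29 (auto-commit; committed e=29)
Op 3: BEGIN: in_txn=True, pending={}
Op 4: UPDATE e=21 (pending; pending now {e=21})
Op 5: ROLLBACK: discarded pending ['e']; in_txn=False
Op 6: UPDATE d=10 (auto-commit; committed d=10)
Op 7: UPDATE d=20 (auto-commit; committed d=20)
Op 8: BEGIN: in_txn=True, pending={}
Op 9: UPDATE c=11 (pending; pending now {c=11})
Op 10: UPDATE c=4 (pending; pending now {c=4})
ROLLBACK at op 5 discards: ['e']

Answer: e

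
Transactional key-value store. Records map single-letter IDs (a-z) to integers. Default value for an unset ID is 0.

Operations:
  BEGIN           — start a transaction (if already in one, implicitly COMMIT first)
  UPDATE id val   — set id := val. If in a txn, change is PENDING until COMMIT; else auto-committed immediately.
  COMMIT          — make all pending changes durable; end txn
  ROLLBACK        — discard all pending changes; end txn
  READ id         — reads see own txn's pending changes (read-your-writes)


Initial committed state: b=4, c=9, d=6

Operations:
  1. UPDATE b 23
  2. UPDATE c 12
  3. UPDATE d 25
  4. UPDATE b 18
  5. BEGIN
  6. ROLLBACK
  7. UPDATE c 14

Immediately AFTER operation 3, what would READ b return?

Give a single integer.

Answer: 23

Derivation:
Initial committed: {b=4, c=9, d=6}
Op 1: UPDATE b=23 (auto-commit; committed b=23)
Op 2: UPDATE c=12 (auto-commit; committed c=12)
Op 3: UPDATE d=25 (auto-commit; committed d=25)
After op 3: visible(b) = 23 (pending={}, committed={b=23, c=12, d=25})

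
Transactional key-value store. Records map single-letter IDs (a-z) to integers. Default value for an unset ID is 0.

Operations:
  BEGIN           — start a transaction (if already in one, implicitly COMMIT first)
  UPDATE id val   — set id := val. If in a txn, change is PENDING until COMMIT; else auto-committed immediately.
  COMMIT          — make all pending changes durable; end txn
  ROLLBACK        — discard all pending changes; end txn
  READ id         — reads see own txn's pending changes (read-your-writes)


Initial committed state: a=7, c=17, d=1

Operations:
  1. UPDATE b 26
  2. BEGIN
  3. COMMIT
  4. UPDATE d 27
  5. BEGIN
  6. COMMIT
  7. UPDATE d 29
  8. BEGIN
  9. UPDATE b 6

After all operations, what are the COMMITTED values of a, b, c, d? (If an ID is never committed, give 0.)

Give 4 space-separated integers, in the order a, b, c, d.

Initial committed: {a=7, c=17, d=1}
Op 1: UPDATE b=26 (auto-commit; committed b=26)
Op 2: BEGIN: in_txn=True, pending={}
Op 3: COMMIT: merged [] into committed; committed now {a=7, b=26, c=17, d=1}
Op 4: UPDATE d=27 (auto-commit; committed d=27)
Op 5: BEGIN: in_txn=True, pending={}
Op 6: COMMIT: merged [] into committed; committed now {a=7, b=26, c=17, d=27}
Op 7: UPDATE d=29 (auto-commit; committed d=29)
Op 8: BEGIN: in_txn=True, pending={}
Op 9: UPDATE b=6 (pending; pending now {b=6})
Final committed: {a=7, b=26, c=17, d=29}

Answer: 7 26 17 29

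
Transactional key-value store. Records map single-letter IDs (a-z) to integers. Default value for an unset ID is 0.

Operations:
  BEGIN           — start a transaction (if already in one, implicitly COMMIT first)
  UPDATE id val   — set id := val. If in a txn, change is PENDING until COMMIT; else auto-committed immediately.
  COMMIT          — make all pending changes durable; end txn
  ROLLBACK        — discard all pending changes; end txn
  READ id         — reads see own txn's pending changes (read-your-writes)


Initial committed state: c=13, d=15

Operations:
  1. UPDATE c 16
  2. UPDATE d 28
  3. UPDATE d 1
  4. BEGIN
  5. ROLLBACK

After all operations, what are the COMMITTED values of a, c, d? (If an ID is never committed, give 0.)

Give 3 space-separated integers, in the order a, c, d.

Initial committed: {c=13, d=15}
Op 1: UPDATE c=16 (auto-commit; committed c=16)
Op 2: UPDATE d=28 (auto-commit; committed d=28)
Op 3: UPDATE d=1 (auto-commit; committed d=1)
Op 4: BEGIN: in_txn=True, pending={}
Op 5: ROLLBACK: discarded pending []; in_txn=False
Final committed: {c=16, d=1}

Answer: 0 16 1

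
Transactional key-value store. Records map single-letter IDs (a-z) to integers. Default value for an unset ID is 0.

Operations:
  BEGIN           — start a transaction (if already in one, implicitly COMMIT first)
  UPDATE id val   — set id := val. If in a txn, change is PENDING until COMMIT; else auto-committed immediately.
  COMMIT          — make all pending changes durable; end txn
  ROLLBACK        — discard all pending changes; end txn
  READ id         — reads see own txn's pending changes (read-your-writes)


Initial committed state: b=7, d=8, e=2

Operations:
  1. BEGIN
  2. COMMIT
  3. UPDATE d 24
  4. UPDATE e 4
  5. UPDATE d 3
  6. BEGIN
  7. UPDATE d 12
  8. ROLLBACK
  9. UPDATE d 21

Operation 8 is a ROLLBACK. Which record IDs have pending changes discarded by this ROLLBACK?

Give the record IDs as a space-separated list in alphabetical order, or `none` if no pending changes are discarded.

Answer: d

Derivation:
Initial committed: {b=7, d=8, e=2}
Op 1: BEGIN: in_txn=True, pending={}
Op 2: COMMIT: merged [] into committed; committed now {b=7, d=8, e=2}
Op 3: UPDATE d=24 (auto-commit; committed d=24)
Op 4: UPDATE e=4 (auto-commit; committed e=4)
Op 5: UPDATE d=3 (auto-commit; committed d=3)
Op 6: BEGIN: in_txn=True, pending={}
Op 7: UPDATE d=12 (pending; pending now {d=12})
Op 8: ROLLBACK: discarded pending ['d']; in_txn=False
Op 9: UPDATE d=21 (auto-commit; committed d=21)
ROLLBACK at op 8 discards: ['d']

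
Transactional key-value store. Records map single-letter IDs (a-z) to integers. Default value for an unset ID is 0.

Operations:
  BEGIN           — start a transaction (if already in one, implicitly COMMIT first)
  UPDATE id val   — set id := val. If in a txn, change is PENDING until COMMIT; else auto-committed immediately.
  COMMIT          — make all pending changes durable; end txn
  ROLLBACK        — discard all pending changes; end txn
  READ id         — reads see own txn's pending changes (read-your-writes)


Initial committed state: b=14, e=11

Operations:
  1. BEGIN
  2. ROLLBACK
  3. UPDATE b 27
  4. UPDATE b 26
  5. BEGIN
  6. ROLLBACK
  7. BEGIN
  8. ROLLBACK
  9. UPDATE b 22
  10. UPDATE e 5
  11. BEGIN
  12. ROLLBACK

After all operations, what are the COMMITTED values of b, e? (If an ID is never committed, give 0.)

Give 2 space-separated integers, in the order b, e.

Answer: 22 5

Derivation:
Initial committed: {b=14, e=11}
Op 1: BEGIN: in_txn=True, pending={}
Op 2: ROLLBACK: discarded pending []; in_txn=False
Op 3: UPDATE b=27 (auto-commit; committed b=27)
Op 4: UPDATE b=26 (auto-commit; committed b=26)
Op 5: BEGIN: in_txn=True, pending={}
Op 6: ROLLBACK: discarded pending []; in_txn=False
Op 7: BEGIN: in_txn=True, pending={}
Op 8: ROLLBACK: discarded pending []; in_txn=False
Op 9: UPDATE b=22 (auto-commit; committed b=22)
Op 10: UPDATE e=5 (auto-commit; committed e=5)
Op 11: BEGIN: in_txn=True, pending={}
Op 12: ROLLBACK: discarded pending []; in_txn=False
Final committed: {b=22, e=5}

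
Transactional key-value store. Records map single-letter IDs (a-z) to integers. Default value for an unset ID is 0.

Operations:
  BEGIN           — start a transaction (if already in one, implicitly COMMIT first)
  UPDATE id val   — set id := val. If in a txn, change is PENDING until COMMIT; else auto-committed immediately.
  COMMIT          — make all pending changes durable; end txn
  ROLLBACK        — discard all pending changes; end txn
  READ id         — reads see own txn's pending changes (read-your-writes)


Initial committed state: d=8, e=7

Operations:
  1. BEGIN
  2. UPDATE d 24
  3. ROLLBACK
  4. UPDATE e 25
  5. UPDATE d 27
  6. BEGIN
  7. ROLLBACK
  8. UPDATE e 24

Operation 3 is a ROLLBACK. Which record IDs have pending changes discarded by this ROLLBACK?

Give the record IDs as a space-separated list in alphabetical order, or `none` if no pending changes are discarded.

Answer: d

Derivation:
Initial committed: {d=8, e=7}
Op 1: BEGIN: in_txn=True, pending={}
Op 2: UPDATE d=24 (pending; pending now {d=24})
Op 3: ROLLBACK: discarded pending ['d']; in_txn=False
Op 4: UPDATE e=25 (auto-commit; committed e=25)
Op 5: UPDATE d=27 (auto-commit; committed d=27)
Op 6: BEGIN: in_txn=True, pending={}
Op 7: ROLLBACK: discarded pending []; in_txn=False
Op 8: UPDATE e=24 (auto-commit; committed e=24)
ROLLBACK at op 3 discards: ['d']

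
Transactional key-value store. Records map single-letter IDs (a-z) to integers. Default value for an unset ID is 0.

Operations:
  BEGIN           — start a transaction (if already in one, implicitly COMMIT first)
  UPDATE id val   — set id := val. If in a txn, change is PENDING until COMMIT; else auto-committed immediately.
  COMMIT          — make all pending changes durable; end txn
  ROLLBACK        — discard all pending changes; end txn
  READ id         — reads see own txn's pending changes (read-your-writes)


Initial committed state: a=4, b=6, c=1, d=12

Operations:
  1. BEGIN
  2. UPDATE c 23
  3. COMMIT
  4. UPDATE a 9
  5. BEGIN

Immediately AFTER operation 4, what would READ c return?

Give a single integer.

Initial committed: {a=4, b=6, c=1, d=12}
Op 1: BEGIN: in_txn=True, pending={}
Op 2: UPDATE c=23 (pending; pending now {c=23})
Op 3: COMMIT: merged ['c'] into committed; committed now {a=4, b=6, c=23, d=12}
Op 4: UPDATE a=9 (auto-commit; committed a=9)
After op 4: visible(c) = 23 (pending={}, committed={a=9, b=6, c=23, d=12})

Answer: 23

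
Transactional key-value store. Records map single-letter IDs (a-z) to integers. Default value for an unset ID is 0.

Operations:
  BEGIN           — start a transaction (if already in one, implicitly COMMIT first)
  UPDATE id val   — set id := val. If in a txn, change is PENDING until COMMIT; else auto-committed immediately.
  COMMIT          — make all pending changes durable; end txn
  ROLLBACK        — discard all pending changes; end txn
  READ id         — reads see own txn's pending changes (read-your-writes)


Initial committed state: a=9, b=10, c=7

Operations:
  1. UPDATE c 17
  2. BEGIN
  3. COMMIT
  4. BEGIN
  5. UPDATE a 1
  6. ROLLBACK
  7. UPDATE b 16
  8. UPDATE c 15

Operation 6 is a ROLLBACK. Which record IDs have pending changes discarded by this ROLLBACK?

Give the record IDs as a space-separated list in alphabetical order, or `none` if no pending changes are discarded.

Initial committed: {a=9, b=10, c=7}
Op 1: UPDATE c=17 (auto-commit; committed c=17)
Op 2: BEGIN: in_txn=True, pending={}
Op 3: COMMIT: merged [] into committed; committed now {a=9, b=10, c=17}
Op 4: BEGIN: in_txn=True, pending={}
Op 5: UPDATE a=1 (pending; pending now {a=1})
Op 6: ROLLBACK: discarded pending ['a']; in_txn=False
Op 7: UPDATE b=16 (auto-commit; committed b=16)
Op 8: UPDATE c=15 (auto-commit; committed c=15)
ROLLBACK at op 6 discards: ['a']

Answer: a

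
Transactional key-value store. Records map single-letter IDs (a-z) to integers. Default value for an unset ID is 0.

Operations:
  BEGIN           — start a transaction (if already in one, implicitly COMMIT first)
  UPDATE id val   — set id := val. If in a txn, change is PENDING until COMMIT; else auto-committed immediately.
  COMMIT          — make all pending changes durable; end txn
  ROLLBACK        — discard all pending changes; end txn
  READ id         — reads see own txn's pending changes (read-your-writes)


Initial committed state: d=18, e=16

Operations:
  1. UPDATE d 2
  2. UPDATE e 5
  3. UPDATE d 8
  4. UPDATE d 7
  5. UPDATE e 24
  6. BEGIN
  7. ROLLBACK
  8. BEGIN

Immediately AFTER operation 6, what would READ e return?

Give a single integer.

Answer: 24

Derivation:
Initial committed: {d=18, e=16}
Op 1: UPDATE d=2 (auto-commit; committed d=2)
Op 2: UPDATE e=5 (auto-commit; committed e=5)
Op 3: UPDATE d=8 (auto-commit; committed d=8)
Op 4: UPDATE d=7 (auto-commit; committed d=7)
Op 5: UPDATE e=24 (auto-commit; committed e=24)
Op 6: BEGIN: in_txn=True, pending={}
After op 6: visible(e) = 24 (pending={}, committed={d=7, e=24})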